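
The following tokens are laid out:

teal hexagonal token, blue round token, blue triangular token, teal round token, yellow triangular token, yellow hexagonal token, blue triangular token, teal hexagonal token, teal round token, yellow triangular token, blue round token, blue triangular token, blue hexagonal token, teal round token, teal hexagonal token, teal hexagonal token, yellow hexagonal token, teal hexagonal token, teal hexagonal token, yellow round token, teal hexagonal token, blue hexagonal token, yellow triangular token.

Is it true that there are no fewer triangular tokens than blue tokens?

False

There are 6 triangular tokens.
There are 7 blue tokens.
The claim requires 6 ≥ 7, which does not hold.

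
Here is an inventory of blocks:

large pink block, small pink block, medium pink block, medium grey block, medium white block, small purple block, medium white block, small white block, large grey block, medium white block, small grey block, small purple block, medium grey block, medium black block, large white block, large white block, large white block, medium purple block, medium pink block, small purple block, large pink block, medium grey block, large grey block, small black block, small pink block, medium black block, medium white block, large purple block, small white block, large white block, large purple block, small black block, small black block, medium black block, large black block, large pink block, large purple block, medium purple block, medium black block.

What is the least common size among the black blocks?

Counts by size (restricted to black blocks): medium 4, small 3, large 1.
The minimum is 1, held uniquely by large.

large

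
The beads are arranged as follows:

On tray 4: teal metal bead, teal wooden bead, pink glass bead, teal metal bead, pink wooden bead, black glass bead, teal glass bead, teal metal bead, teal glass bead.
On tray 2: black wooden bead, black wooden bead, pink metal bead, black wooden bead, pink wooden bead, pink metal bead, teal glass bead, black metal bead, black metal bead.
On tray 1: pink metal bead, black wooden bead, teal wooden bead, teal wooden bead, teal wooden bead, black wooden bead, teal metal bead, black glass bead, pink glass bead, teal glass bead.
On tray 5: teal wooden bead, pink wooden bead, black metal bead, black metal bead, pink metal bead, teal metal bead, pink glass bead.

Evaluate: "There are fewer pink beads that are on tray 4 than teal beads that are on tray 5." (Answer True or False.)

False

|pink beads on tray 4| = 2.
|teal beads on tray 5| = 2.
The claim requires 2 < 2, which does not hold.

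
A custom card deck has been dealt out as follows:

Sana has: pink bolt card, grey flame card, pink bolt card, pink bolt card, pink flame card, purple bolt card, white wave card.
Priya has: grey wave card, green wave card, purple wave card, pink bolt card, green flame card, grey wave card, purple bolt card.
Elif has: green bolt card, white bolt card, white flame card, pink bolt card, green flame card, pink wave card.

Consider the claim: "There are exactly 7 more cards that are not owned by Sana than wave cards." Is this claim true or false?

True

cards that are not owned by Sana: 13.
wave cards: 6.
The claim requires 13 − 6 (= 7) to equal 7, which holds.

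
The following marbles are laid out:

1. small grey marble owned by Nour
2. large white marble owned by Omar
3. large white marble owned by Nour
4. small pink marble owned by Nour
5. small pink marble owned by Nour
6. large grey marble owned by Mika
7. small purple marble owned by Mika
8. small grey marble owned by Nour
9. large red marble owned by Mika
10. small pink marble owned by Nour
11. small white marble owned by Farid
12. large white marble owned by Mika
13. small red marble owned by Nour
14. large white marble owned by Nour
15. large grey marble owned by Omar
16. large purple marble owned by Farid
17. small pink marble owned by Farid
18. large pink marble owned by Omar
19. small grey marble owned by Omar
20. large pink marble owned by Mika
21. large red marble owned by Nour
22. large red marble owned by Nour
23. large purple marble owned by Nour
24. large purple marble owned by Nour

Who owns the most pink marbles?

Nour

Counts by owner (restricted to pink marbles): Nour→3, Farid→1, Omar→1, Mika→1.
The maximum is 3, held uniquely by Nour.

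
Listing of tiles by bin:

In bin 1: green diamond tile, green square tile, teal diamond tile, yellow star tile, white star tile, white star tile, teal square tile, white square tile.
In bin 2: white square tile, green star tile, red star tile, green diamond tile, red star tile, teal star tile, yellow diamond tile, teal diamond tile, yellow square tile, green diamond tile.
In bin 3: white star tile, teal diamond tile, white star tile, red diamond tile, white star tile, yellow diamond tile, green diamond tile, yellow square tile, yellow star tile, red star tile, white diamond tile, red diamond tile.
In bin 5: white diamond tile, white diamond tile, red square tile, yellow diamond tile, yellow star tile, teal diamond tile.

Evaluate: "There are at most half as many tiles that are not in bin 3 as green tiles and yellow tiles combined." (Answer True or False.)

|tiles that are not in bin 3| = 24.
green tiles: 6; yellow tiles: 8; combined: 6 + 8 = 14.
The claim requires 2 × 24 = 48 ≤ 14, which does not hold.

False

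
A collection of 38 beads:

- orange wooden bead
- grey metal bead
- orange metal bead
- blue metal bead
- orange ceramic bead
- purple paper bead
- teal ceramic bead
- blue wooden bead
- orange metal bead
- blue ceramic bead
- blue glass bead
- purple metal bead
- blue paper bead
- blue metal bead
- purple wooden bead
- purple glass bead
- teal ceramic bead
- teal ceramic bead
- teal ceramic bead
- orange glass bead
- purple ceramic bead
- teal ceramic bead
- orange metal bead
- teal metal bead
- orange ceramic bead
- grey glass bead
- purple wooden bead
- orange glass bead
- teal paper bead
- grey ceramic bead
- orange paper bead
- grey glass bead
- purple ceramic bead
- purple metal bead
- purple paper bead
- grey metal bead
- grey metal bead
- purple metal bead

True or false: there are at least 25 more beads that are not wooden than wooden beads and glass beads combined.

There are 34 beads that are not wooden.
wooden beads: 4; glass beads: 6; combined: 4 + 6 = 10.
The claim requires 34 − 10 = 24 ≥ 25, which does not hold.

False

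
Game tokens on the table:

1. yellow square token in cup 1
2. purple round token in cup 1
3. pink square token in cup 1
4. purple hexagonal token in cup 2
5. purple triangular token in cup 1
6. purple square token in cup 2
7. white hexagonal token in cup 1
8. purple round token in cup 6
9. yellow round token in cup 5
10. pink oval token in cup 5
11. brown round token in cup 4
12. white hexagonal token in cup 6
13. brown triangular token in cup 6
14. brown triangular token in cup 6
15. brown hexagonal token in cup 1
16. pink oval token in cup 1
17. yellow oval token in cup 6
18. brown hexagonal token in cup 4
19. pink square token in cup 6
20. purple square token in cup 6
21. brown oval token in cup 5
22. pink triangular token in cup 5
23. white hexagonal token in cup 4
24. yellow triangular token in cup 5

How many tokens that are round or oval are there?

oval: 4; round: 4; together 4 + 4 = 8.

8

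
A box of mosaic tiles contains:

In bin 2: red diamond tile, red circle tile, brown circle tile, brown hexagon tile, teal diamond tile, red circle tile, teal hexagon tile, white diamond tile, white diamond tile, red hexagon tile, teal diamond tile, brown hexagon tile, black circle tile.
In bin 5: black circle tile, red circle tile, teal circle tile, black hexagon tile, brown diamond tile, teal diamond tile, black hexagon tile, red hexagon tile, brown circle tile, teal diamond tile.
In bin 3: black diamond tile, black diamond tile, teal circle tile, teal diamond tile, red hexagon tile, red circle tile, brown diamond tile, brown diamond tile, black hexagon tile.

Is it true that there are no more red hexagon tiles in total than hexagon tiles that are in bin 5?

True

red hexagon tiles: 3.
hexagon tiles in bin 5: 3.
The claim requires 3 ≤ 3, which holds.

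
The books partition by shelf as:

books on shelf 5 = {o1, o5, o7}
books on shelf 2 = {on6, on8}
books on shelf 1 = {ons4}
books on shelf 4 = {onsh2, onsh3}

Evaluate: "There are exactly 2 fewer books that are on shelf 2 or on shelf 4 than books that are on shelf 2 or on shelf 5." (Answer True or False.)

False

|books on shelf 2 or on shelf 4| = 4.
|books on shelf 2 or on shelf 5| = 5.
The claim requires 5 − 4 (= 1) to equal 2, which does not hold.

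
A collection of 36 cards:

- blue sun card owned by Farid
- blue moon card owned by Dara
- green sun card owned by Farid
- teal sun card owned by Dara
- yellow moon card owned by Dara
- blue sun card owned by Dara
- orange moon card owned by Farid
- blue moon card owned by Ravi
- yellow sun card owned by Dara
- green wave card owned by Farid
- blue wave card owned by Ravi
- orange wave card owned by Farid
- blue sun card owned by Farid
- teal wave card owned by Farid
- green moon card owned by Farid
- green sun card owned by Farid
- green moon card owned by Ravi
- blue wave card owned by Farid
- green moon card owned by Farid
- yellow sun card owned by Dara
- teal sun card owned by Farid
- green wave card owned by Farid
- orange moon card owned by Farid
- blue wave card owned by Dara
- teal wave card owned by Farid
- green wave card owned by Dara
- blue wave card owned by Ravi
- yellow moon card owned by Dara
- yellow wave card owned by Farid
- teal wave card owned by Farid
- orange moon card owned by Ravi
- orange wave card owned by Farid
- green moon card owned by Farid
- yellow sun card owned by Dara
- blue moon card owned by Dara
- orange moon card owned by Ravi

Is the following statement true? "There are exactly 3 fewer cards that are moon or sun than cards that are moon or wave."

True

cards that are moon or sun: 23.
cards that are moon or wave: 26.
The claim requires 26 − 23 (= 3) to equal 3, which holds.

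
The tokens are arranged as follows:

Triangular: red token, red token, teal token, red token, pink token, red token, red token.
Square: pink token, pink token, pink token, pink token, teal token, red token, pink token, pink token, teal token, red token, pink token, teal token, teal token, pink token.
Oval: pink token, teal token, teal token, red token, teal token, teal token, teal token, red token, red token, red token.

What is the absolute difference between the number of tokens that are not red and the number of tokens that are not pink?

tokens that are not red: 20. tokens that are not pink: 21.
|20 − 21| = 21 − 20 = 1.

1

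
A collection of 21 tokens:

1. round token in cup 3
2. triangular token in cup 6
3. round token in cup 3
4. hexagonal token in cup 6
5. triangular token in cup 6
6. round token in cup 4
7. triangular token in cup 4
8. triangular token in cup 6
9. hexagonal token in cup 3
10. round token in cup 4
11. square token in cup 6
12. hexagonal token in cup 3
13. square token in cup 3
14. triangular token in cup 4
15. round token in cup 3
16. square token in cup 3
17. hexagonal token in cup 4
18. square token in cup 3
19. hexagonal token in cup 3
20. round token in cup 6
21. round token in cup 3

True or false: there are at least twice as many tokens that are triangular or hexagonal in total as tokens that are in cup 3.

False

There are 10 tokens that are triangular or hexagonal.
There are 10 tokens in cup 3.
The claim requires 10 ≥ 2 × 10 = 20, which does not hold.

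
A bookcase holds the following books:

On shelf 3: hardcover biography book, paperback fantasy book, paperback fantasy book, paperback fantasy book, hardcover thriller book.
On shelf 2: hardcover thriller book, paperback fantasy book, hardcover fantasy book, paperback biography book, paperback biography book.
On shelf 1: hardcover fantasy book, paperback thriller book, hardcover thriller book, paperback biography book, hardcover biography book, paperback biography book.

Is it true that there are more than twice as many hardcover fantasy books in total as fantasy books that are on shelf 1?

There are 2 hardcover fantasy books.
There is 1 fantasy book on shelf 1.
The claim requires 2 > 2 × 1 = 2, which does not hold.

False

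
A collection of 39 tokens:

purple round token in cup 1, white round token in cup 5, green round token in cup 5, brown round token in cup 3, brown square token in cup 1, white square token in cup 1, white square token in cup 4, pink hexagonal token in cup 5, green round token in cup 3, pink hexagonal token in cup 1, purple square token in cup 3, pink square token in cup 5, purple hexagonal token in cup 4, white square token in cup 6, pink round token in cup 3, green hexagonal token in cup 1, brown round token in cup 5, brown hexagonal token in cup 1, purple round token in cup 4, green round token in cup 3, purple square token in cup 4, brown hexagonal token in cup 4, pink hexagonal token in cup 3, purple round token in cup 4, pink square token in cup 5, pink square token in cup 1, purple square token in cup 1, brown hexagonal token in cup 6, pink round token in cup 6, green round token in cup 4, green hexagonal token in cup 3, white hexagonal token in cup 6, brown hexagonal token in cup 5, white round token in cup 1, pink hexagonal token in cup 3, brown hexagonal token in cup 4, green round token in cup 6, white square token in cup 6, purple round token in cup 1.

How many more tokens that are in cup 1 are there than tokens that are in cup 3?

tokens in cup 1: 10.
tokens in cup 3: 8.
10 − 8 = 2.

2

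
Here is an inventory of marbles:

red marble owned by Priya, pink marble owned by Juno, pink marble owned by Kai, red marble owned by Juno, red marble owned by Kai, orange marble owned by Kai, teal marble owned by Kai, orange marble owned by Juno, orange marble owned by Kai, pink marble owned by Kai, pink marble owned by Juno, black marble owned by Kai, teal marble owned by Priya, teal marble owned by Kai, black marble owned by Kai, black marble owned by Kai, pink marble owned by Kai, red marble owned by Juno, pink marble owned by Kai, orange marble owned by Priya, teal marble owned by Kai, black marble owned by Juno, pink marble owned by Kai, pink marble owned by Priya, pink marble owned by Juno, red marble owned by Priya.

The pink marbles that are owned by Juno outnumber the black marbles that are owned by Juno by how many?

2

pink marbles owned by Juno: 3.
black marbles owned by Juno: 1.
3 − 1 = 2.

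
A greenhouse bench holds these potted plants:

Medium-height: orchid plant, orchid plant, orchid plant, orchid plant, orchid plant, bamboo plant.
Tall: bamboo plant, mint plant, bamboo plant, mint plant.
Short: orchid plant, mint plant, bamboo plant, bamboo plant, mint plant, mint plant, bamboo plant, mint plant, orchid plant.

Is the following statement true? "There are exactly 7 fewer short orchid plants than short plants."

There are 2 short orchid plants.
There are 9 short plants.
The claim requires 9 − 2 (= 7) to equal 7, which holds.

True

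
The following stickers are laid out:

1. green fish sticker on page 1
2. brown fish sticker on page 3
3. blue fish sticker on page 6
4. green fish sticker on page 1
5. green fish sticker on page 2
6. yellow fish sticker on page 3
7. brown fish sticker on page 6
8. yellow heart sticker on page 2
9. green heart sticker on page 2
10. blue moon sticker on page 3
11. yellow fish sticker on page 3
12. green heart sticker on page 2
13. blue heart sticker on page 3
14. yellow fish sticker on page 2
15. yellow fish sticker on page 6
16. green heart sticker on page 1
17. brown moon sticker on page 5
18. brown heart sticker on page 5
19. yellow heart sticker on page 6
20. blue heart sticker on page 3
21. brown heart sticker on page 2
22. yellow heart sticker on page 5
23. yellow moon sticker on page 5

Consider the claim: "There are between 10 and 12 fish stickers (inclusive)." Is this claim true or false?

|fish stickers| = 10.
The claim requires 10 ≤ 10 ≤ 12, which holds.

True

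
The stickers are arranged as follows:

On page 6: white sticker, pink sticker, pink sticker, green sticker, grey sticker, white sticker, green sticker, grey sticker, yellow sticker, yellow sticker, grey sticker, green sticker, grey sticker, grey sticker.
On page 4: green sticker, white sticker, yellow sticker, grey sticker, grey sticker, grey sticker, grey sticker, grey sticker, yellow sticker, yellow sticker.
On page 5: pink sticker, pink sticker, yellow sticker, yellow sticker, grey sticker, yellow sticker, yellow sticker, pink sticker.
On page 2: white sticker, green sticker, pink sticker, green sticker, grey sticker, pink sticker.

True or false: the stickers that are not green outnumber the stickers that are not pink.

True

There are 32 stickers that are not green.
There are 31 stickers that are not pink.
The claim requires 32 > 31, which holds.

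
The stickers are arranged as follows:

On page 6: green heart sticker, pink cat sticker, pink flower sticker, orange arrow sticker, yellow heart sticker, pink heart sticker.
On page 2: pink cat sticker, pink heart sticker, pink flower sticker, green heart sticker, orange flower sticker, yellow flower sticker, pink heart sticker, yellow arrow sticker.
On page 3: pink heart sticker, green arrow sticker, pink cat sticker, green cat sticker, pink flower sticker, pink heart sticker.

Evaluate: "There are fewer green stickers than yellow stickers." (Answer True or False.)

False

green stickers: 4.
yellow stickers: 3.
The claim requires 4 < 3, which does not hold.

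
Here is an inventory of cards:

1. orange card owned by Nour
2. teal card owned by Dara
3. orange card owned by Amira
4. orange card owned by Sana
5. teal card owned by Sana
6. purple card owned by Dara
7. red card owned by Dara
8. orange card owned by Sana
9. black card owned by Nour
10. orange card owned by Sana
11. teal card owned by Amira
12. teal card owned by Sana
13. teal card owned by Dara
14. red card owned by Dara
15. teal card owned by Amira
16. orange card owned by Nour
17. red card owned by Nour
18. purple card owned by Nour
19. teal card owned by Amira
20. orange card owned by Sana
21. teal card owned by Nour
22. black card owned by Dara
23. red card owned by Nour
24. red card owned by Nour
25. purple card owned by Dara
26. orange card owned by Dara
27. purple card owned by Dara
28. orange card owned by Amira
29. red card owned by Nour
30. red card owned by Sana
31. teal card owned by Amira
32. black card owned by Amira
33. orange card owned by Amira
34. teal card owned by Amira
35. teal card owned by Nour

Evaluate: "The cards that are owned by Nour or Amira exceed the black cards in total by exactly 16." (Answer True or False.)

cards owned by Nour or Amira: 19.
black cards: 3.
The claim requires 19 − 3 (= 16) to equal 16, which holds.

True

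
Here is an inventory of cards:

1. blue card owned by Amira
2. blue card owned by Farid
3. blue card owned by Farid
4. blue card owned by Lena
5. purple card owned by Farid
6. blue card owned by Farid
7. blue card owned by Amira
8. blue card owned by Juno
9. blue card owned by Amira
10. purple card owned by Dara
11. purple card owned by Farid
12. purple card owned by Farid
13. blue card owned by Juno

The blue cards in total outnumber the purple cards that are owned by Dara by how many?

8

blue cards: 9.
purple cards owned by Dara: 1.
9 − 1 = 8.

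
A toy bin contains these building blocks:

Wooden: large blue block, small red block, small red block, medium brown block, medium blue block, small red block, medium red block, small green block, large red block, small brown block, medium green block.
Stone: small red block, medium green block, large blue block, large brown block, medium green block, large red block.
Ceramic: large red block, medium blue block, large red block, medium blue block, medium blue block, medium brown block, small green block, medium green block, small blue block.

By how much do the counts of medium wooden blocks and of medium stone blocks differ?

medium wooden blocks: 4. medium stone blocks: 2.
|4 − 2| = 4 − 2 = 2.

2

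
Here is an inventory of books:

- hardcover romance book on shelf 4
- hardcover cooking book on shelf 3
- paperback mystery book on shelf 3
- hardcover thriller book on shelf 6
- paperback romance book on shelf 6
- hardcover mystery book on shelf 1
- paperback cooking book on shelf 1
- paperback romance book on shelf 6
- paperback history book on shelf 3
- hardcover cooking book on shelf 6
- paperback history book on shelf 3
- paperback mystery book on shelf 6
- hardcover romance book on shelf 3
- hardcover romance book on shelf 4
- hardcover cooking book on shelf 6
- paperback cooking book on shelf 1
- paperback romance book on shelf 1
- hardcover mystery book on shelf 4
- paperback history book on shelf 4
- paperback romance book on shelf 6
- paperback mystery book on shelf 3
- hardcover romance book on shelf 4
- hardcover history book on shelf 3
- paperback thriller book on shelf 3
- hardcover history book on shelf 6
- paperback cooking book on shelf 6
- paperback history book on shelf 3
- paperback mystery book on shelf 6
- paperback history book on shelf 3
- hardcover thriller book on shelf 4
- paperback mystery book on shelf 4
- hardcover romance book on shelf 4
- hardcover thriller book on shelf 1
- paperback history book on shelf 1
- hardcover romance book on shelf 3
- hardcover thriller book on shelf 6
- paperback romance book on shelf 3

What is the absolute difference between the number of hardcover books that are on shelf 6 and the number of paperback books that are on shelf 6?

hardcover books on shelf 6: 5. paperback books on shelf 6: 6.
|5 − 6| = 6 − 5 = 1.

1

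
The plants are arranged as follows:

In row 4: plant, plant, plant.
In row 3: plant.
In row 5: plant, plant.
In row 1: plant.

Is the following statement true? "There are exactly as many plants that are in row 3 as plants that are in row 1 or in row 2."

plants in row 3: 1.
plants in row 1 or in row 2: 1.
The claim requires 1 = 1, which holds.

True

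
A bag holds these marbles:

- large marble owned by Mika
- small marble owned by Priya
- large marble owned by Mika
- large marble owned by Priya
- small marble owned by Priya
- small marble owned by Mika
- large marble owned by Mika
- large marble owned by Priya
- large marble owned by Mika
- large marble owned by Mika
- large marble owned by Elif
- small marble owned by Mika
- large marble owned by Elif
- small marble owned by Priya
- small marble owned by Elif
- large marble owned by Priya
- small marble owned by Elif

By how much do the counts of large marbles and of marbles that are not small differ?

large marbles: 10. marbles that are not small: 10.
|10 − 10| = 10 − 10 = 0.

0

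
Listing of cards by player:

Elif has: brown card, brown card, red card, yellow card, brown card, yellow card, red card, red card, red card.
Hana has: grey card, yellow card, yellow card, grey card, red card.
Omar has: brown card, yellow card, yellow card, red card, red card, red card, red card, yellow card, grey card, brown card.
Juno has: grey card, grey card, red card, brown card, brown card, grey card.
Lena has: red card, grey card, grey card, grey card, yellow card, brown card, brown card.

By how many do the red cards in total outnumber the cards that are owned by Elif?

red cards: 11.
cards owned by Elif: 9.
11 − 9 = 2.

2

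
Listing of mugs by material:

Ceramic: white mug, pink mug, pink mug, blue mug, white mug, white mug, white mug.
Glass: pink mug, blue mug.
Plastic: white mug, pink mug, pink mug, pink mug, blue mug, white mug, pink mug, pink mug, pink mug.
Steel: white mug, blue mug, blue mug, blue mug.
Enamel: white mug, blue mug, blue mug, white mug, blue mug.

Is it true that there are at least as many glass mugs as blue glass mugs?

True

|glass mugs| = 2.
|blue glass mugs| = 1.
The claim requires 2 ≥ 1, which holds.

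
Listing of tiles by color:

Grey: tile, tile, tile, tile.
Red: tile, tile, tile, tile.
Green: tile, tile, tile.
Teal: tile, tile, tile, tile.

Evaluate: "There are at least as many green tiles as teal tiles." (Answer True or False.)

False

green tiles: 3.
teal tiles: 4.
The claim requires 3 ≥ 4, which does not hold.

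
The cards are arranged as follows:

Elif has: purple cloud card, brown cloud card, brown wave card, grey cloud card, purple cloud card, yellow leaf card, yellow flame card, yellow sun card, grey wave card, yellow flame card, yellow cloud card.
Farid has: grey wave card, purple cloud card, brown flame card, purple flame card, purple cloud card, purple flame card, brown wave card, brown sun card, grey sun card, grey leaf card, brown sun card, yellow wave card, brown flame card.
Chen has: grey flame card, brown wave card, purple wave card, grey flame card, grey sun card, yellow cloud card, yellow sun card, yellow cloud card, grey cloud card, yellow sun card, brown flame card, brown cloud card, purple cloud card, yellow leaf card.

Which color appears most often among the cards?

Counts by color: yellow 11, brown 10, grey 9, purple 8.
The maximum is 11, held uniquely by yellow.

yellow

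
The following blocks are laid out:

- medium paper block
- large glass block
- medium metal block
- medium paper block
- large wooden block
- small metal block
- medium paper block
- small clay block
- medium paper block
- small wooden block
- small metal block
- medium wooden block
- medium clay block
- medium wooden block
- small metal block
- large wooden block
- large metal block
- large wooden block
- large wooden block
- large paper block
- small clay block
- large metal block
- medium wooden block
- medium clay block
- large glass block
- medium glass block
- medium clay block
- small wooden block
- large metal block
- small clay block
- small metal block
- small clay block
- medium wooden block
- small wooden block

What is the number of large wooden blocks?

4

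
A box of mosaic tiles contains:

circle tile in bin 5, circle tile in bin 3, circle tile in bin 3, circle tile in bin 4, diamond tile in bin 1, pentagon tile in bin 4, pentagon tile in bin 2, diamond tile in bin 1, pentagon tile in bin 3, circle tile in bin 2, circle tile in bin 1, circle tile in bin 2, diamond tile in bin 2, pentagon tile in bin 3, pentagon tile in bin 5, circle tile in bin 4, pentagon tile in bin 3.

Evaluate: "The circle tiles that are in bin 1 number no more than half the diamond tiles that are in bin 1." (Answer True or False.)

|circle tiles in bin 1| = 1.
|diamond tiles in bin 1| = 2.
The claim requires 2 × 1 = 2 ≤ 2, which holds.

True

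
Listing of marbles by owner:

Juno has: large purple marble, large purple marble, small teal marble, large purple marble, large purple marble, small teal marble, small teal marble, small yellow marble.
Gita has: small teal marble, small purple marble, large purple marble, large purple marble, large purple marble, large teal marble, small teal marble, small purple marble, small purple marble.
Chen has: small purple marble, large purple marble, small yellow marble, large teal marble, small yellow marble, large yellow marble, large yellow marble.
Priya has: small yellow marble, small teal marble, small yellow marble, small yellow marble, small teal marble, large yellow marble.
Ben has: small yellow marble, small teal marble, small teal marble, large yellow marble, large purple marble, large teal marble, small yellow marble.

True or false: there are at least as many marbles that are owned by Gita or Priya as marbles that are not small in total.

|marbles owned by Gita or Priya| = 15.
|marbles that are not small| = 16.
The claim requires 15 ≥ 16, which does not hold.

False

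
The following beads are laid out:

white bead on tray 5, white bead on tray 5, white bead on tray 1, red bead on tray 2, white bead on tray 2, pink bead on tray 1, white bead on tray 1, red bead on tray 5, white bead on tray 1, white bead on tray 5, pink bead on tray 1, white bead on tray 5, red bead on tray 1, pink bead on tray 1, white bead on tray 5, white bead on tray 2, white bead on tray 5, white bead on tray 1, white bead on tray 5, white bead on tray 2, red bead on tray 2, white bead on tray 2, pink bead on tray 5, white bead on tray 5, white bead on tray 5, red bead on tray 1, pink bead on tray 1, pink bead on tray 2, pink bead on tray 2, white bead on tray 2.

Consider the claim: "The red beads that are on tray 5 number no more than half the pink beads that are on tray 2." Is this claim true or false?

True

red beads on tray 5: 1.
pink beads on tray 2: 2.
The claim requires 2 × 1 = 2 ≤ 2, which holds.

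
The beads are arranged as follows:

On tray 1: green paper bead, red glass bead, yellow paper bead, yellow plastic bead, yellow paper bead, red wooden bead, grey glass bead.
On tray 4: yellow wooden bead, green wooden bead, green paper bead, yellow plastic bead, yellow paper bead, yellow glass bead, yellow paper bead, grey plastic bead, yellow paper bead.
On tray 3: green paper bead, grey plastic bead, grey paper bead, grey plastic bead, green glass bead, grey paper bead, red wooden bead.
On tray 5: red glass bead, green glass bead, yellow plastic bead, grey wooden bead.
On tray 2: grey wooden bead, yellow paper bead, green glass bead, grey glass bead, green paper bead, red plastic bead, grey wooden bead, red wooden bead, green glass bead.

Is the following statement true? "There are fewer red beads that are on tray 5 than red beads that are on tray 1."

True

red beads on tray 5: 1.
red beads on tray 1: 2.
The claim requires 1 < 2, which holds.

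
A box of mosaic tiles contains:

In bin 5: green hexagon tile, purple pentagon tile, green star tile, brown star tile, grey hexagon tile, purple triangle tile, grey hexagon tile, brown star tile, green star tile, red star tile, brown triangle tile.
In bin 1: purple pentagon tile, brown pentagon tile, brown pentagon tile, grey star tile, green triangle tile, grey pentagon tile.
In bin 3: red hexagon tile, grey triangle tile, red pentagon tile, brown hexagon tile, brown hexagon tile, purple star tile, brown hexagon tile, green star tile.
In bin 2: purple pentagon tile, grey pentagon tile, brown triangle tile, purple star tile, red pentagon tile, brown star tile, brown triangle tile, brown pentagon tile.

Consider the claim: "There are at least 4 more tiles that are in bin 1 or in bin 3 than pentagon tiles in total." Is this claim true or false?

There are 14 tiles in bin 1 or in bin 3.
There are 10 pentagon tiles.
The claim requires 14 − 10 = 4 ≥ 4, which holds.

True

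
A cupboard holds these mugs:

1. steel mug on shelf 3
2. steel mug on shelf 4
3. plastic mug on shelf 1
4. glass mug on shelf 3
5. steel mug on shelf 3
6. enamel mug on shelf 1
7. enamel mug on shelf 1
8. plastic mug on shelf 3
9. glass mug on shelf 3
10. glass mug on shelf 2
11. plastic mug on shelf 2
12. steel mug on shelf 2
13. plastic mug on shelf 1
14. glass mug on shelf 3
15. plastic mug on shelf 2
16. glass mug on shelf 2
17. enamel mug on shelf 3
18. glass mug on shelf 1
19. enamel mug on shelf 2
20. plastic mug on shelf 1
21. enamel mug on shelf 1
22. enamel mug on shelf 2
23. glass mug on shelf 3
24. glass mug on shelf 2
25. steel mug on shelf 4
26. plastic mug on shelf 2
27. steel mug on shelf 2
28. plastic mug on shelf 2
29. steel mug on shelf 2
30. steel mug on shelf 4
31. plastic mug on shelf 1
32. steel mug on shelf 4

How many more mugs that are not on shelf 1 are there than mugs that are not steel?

1

mugs that are not on shelf 1: 24.
mugs that are not steel: 23.
24 − 23 = 1.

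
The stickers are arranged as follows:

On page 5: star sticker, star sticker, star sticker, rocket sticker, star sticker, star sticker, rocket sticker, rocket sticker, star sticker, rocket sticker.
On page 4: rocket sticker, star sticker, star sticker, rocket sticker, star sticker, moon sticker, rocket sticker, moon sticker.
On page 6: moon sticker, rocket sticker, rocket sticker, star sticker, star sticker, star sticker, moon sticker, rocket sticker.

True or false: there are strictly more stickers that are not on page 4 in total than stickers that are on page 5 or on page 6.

|stickers that are not on page 4| = 18.
|stickers on page 5 or on page 6| = 18.
The claim requires 18 > 18, which does not hold.

False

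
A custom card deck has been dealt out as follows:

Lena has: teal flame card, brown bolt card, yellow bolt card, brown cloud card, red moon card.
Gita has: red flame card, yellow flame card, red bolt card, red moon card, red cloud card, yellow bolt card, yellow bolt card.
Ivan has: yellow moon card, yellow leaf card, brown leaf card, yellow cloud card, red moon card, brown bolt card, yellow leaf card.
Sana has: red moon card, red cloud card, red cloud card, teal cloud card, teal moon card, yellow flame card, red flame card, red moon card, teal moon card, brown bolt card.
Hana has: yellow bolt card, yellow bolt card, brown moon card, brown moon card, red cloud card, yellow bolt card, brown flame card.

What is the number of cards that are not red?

Total cards: 36; with the excluded value: 12; remaining 36 − 12 = 24.

24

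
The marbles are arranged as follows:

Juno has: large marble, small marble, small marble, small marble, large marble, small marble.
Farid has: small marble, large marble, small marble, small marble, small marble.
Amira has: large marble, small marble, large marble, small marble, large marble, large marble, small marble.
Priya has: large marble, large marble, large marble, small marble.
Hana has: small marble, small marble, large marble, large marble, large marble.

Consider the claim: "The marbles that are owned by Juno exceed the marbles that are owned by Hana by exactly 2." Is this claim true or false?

|marbles owned by Juno| = 6.
|marbles owned by Hana| = 5.
The claim requires 6 − 5 (= 1) to equal 2, which does not hold.

False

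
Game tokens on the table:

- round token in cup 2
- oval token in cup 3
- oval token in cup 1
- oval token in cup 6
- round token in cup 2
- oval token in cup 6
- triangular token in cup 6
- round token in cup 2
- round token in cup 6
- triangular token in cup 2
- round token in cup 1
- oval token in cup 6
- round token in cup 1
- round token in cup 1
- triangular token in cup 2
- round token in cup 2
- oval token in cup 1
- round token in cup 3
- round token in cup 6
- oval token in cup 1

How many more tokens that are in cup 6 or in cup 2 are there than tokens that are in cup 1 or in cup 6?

0

tokens in cup 6 or in cup 2: 12.
tokens in cup 1 or in cup 6: 12.
12 − 12 = 0.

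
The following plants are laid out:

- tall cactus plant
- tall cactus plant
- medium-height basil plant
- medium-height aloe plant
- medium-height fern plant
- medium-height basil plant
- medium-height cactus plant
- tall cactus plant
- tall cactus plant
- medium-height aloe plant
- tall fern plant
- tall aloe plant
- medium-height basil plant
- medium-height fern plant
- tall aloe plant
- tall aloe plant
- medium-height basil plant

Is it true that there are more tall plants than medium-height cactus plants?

True

tall plants: 8.
medium-height cactus plants: 1.
The claim requires 8 > 1, which holds.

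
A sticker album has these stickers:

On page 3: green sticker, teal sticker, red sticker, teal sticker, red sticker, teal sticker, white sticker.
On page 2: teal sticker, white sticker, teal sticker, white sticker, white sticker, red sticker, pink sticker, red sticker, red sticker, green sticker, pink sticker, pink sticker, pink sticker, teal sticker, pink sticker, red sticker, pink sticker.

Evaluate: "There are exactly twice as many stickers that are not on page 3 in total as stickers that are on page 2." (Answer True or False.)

stickers that are not on page 3: 17.
stickers on page 2: 17.
The claim requires 17 = 2 × 17 = 34, which does not hold.

False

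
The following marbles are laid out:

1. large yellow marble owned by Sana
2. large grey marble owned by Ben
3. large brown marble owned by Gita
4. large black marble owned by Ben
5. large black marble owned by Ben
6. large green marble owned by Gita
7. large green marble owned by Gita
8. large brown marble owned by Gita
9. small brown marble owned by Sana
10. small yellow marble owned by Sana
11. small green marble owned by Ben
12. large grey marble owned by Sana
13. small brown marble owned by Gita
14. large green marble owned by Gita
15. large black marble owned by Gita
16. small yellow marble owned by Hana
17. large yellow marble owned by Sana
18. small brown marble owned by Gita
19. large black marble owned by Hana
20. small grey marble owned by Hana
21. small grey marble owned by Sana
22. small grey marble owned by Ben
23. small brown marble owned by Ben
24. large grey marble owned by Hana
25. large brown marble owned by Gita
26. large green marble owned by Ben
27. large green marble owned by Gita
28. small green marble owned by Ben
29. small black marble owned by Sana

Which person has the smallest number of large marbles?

Counts by owner (restricted to large marbles): Gita→8, Ben→4, Sana→3, Hana→2.
The minimum is 2, held uniquely by Hana.

Hana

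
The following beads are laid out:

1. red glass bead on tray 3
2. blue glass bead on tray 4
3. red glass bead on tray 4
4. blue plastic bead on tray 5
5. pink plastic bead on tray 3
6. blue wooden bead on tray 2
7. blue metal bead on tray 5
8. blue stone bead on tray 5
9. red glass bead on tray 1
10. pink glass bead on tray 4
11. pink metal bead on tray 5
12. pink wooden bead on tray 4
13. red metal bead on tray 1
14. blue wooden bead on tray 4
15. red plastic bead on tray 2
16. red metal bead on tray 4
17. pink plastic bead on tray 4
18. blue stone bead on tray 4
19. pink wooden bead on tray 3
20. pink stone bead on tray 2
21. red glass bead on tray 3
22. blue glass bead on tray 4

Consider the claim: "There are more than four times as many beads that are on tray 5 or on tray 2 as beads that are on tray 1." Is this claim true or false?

beads on tray 5 or on tray 2: 7.
beads on tray 1: 2.
The claim requires 7 > 4 × 2 = 8, which does not hold.

False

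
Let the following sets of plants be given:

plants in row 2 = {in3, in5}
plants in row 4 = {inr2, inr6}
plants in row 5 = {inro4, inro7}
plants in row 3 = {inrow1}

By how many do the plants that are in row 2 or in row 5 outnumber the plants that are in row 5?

plants in row 2 or in row 5: 4.
plants in row 5: 2.
4 − 2 = 2.

2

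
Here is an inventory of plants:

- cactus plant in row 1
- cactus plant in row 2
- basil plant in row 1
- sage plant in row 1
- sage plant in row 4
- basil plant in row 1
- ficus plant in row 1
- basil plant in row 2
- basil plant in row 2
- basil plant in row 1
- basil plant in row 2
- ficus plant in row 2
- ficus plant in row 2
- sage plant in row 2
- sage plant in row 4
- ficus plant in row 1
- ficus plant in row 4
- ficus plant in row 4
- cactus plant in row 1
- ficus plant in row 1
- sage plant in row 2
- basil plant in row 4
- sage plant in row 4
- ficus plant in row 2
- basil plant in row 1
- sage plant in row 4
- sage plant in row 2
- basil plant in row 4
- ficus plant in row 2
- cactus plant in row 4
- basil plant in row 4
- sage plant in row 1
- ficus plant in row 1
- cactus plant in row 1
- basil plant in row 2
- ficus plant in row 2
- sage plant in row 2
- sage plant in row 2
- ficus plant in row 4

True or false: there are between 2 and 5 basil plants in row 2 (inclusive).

True

basil plants in row 2: 4.
The claim requires 2 ≤ 4 ≤ 5, which holds.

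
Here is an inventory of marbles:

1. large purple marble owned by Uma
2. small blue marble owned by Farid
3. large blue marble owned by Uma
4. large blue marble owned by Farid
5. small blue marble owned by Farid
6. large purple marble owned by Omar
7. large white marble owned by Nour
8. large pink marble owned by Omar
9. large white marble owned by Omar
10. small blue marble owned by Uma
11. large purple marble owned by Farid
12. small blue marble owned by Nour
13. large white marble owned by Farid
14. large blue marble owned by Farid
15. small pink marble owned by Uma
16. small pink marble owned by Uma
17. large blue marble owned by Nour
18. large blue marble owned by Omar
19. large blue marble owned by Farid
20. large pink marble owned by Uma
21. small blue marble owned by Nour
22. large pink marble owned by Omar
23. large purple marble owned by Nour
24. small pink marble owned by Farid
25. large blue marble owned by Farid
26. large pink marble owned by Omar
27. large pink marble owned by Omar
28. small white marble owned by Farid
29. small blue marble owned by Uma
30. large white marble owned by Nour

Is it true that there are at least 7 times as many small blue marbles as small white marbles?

False

small blue marbles: 6.
small white marbles: 1.
The claim requires 6 ≥ 7 × 1 = 7, which does not hold.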